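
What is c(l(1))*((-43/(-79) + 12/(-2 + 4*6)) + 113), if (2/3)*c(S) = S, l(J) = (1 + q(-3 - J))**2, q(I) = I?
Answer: 1338444/869 ≈ 1540.2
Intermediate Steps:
l(J) = (-2 - J)**2 (l(J) = (1 + (-3 - J))**2 = (-2 - J)**2)
c(S) = 3*S/2
c(l(1))*((-43/(-79) + 12/(-2 + 4*6)) + 113) = (3*(2 + 1)**2/2)*((-43/(-79) + 12/(-2 + 4*6)) + 113) = ((3/2)*3**2)*((-43*(-1/79) + 12/(-2 + 24)) + 113) = ((3/2)*9)*((43/79 + 12/22) + 113) = 27*((43/79 + 12*(1/22)) + 113)/2 = 27*((43/79 + 6/11) + 113)/2 = 27*(947/869 + 113)/2 = (27/2)*(99144/869) = 1338444/869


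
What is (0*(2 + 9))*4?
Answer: 0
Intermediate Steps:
(0*(2 + 9))*4 = (0*11)*4 = 0*4 = 0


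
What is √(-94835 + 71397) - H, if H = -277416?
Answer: 277416 + I*√23438 ≈ 2.7742e+5 + 153.09*I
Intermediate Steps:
√(-94835 + 71397) - H = √(-94835 + 71397) - 1*(-277416) = √(-23438) + 277416 = I*√23438 + 277416 = 277416 + I*√23438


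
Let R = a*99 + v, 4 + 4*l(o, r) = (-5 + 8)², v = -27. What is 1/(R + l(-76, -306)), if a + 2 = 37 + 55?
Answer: 4/35537 ≈ 0.00011256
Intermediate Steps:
l(o, r) = 5/4 (l(o, r) = -1 + (-5 + 8)²/4 = -1 + (¼)*3² = -1 + (¼)*9 = -1 + 9/4 = 5/4)
a = 90 (a = -2 + (37 + 55) = -2 + 92 = 90)
R = 8883 (R = 90*99 - 27 = 8910 - 27 = 8883)
1/(R + l(-76, -306)) = 1/(8883 + 5/4) = 1/(35537/4) = 4/35537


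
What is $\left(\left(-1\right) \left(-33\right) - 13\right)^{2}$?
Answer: $400$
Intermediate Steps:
$\left(\left(-1\right) \left(-33\right) - 13\right)^{2} = \left(33 - 13\right)^{2} = 20^{2} = 400$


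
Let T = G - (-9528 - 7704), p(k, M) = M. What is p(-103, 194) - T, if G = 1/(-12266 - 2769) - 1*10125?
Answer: -103936954/15035 ≈ -6913.0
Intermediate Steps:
G = -152229376/15035 (G = 1/(-15035) - 10125 = -1/15035 - 10125 = -152229376/15035 ≈ -10125.)
T = 106853744/15035 (T = -152229376/15035 - (-9528 - 7704) = -152229376/15035 - 1*(-17232) = -152229376/15035 + 17232 = 106853744/15035 ≈ 7107.0)
p(-103, 194) - T = 194 - 1*106853744/15035 = 194 - 106853744/15035 = -103936954/15035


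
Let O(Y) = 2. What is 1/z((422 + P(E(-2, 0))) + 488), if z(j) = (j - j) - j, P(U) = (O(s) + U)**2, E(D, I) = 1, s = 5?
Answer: -1/919 ≈ -0.0010881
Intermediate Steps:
P(U) = (2 + U)**2
z(j) = -j (z(j) = 0 - j = -j)
1/z((422 + P(E(-2, 0))) + 488) = 1/(-((422 + (2 + 1)**2) + 488)) = 1/(-((422 + 3**2) + 488)) = 1/(-((422 + 9) + 488)) = 1/(-(431 + 488)) = 1/(-1*919) = 1/(-919) = -1/919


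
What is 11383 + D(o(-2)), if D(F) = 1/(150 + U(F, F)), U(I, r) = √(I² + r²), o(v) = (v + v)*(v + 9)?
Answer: 119134553/10466 - 7*√2/5233 ≈ 11383.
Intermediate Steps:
o(v) = 2*v*(9 + v) (o(v) = (2*v)*(9 + v) = 2*v*(9 + v))
D(F) = 1/(150 + √2*√(F²)) (D(F) = 1/(150 + √(F² + F²)) = 1/(150 + √(2*F²)) = 1/(150 + √2*√(F²)))
11383 + D(o(-2)) = 11383 + 1/(150 + √2*√((2*(-2)*(9 - 2))²)) = 11383 + 1/(150 + √2*√((2*(-2)*7)²)) = 11383 + 1/(150 + √2*√((-28)²)) = 11383 + 1/(150 + √2*√784) = 11383 + 1/(150 + √2*28) = 11383 + 1/(150 + 28*√2)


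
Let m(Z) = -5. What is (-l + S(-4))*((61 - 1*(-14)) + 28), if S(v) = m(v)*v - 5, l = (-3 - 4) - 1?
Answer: 2369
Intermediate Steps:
l = -8 (l = -7 - 1 = -8)
S(v) = -5 - 5*v (S(v) = -5*v - 5 = -5 - 5*v)
(-l + S(-4))*((61 - 1*(-14)) + 28) = (-1*(-8) + (-5 - 5*(-4)))*((61 - 1*(-14)) + 28) = (8 + (-5 + 20))*((61 + 14) + 28) = (8 + 15)*(75 + 28) = 23*103 = 2369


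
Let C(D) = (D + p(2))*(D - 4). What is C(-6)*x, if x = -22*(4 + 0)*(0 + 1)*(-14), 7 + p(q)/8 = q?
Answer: 566720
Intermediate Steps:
p(q) = -56 + 8*q
C(D) = (-40 + D)*(-4 + D) (C(D) = (D + (-56 + 8*2))*(D - 4) = (D + (-56 + 16))*(-4 + D) = (D - 40)*(-4 + D) = (-40 + D)*(-4 + D))
x = 1232 (x = -88*(-14) = 1232)
C(-6)*x = (160 + (-6)² - 44*(-6))*1232 = (160 + 36 + 264)*1232 = 460*1232 = 566720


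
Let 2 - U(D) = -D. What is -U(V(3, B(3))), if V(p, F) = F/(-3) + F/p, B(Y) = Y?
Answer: -2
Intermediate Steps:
V(p, F) = -F/3 + F/p (V(p, F) = F*(-1/3) + F/p = -F/3 + F/p)
U(D) = 2 + D (U(D) = 2 - (-1)*D = 2 + D)
-U(V(3, B(3))) = -(2 + (-1/3*3 + 3/3)) = -(2 + (-1 + 3*(1/3))) = -(2 + (-1 + 1)) = -(2 + 0) = -1*2 = -2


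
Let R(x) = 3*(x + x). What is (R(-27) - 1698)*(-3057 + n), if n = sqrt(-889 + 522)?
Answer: 5686020 - 1860*I*sqrt(367) ≈ 5.686e+6 - 35633.0*I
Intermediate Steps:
R(x) = 6*x (R(x) = 3*(2*x) = 6*x)
n = I*sqrt(367) (n = sqrt(-367) = I*sqrt(367) ≈ 19.157*I)
(R(-27) - 1698)*(-3057 + n) = (6*(-27) - 1698)*(-3057 + I*sqrt(367)) = (-162 - 1698)*(-3057 + I*sqrt(367)) = -1860*(-3057 + I*sqrt(367)) = 5686020 - 1860*I*sqrt(367)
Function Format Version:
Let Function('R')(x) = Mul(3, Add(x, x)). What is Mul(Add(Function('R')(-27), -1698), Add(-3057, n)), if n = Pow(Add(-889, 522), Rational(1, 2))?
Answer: Add(5686020, Mul(-1860, I, Pow(367, Rational(1, 2)))) ≈ Add(5.6860e+6, Mul(-35633., I))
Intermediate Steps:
Function('R')(x) = Mul(6, x) (Function('R')(x) = Mul(3, Mul(2, x)) = Mul(6, x))
n = Mul(I, Pow(367, Rational(1, 2))) (n = Pow(-367, Rational(1, 2)) = Mul(I, Pow(367, Rational(1, 2))) ≈ Mul(19.157, I))
Mul(Add(Function('R')(-27), -1698), Add(-3057, n)) = Mul(Add(Mul(6, -27), -1698), Add(-3057, Mul(I, Pow(367, Rational(1, 2))))) = Mul(Add(-162, -1698), Add(-3057, Mul(I, Pow(367, Rational(1, 2))))) = Mul(-1860, Add(-3057, Mul(I, Pow(367, Rational(1, 2))))) = Add(5686020, Mul(-1860, I, Pow(367, Rational(1, 2))))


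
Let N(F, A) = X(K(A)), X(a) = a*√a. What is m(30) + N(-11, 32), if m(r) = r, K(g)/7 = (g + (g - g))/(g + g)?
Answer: 30 + 7*√14/4 ≈ 36.548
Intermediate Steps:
K(g) = 7/2 (K(g) = 7*((g + (g - g))/(g + g)) = 7*((g + 0)/((2*g))) = 7*(g*(1/(2*g))) = 7*(½) = 7/2)
X(a) = a^(3/2)
N(F, A) = 7*√14/4 (N(F, A) = (7/2)^(3/2) = 7*√14/4)
m(30) + N(-11, 32) = 30 + 7*√14/4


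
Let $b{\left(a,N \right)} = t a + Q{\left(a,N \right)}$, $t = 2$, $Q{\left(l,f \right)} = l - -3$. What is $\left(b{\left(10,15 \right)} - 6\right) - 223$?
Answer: $-196$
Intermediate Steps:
$Q{\left(l,f \right)} = 3 + l$ ($Q{\left(l,f \right)} = l + 3 = 3 + l$)
$b{\left(a,N \right)} = 3 + 3 a$ ($b{\left(a,N \right)} = 2 a + \left(3 + a\right) = 3 + 3 a$)
$\left(b{\left(10,15 \right)} - 6\right) - 223 = \left(\left(3 + 3 \cdot 10\right) - 6\right) - 223 = \left(\left(3 + 30\right) - 6\right) - 223 = \left(33 - 6\right) - 223 = 27 - 223 = -196$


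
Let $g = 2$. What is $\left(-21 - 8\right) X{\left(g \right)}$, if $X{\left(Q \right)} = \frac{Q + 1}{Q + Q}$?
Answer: $- \frac{87}{4} \approx -21.75$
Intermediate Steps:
$X{\left(Q \right)} = \frac{1 + Q}{2 Q}$
$\left(-21 - 8\right) X{\left(g \right)} = \left(-21 - 8\right) \frac{1 + 2}{2 \cdot 2} = - 29 \cdot \frac{1}{2} \cdot \frac{1}{2} \cdot 3 = \left(-29\right) \frac{3}{4} = - \frac{87}{4}$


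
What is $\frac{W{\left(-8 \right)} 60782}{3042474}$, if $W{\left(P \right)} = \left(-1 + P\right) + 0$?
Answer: $- \frac{91173}{507079} \approx -0.1798$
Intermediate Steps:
$W{\left(P \right)} = -1 + P$
$\frac{W{\left(-8 \right)} 60782}{3042474} = \frac{\left(-1 - 8\right) 60782}{3042474} = \left(-9\right) 60782 \cdot \frac{1}{3042474} = \left(-547038\right) \frac{1}{3042474} = - \frac{91173}{507079}$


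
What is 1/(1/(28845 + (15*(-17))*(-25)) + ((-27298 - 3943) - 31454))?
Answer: -35220/2208117899 ≈ -1.5950e-5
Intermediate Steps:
1/(1/(28845 + (15*(-17))*(-25)) + ((-27298 - 3943) - 31454)) = 1/(1/(28845 - 255*(-25)) + (-31241 - 31454)) = 1/(1/(28845 + 6375) - 62695) = 1/(1/35220 - 62695) = 1/(-2208117899/35220) = -35220/2208117899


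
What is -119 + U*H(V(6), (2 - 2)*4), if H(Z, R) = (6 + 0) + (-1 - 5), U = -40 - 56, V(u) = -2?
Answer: -119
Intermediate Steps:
U = -96
H(Z, R) = 0 (H(Z, R) = 6 - 6 = 0)
-119 + U*H(V(6), (2 - 2)*4) = -119 - 96*0 = -119 + 0 = -119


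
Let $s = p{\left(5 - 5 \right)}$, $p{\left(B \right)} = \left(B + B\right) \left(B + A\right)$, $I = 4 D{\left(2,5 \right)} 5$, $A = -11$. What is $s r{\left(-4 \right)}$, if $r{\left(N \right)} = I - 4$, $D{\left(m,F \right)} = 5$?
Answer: $0$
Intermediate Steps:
$I = 100$ ($I = 4 \cdot 5 \cdot 5 = 20 \cdot 5 = 100$)
$p{\left(B \right)} = 2 B \left(-11 + B\right)$ ($p{\left(B \right)} = \left(B + B\right) \left(B - 11\right) = 2 B \left(-11 + B\right)$)
$s = 0$ ($s = 2 \left(5 - 5\right) \left(-11 + \left(5 - 5\right)\right) = 2 \cdot 0 \left(-11 + 0\right) = 2 \cdot 0 \left(-11\right) = 0$)
$r{\left(N \right)} = 96$ ($r{\left(N \right)} = 100 - 4 = 96$)
$s r{\left(-4 \right)} = 0 \cdot 96 = 0$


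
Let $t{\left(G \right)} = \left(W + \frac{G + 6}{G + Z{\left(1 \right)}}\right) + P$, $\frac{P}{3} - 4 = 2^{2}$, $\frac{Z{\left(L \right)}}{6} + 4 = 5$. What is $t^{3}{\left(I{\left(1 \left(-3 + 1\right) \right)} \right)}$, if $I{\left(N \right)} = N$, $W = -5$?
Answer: $8000$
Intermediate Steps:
$Z{\left(L \right)} = 6$ ($Z{\left(L \right)} = -24 + 6 \cdot 5 = -24 + 30 = 6$)
$P = 24$ ($P = 12 + 3 \cdot 2^{2} = 12 + 3 \cdot 4 = 12 + 12 = 24$)
$t{\left(G \right)} = 20$ ($t{\left(G \right)} = \left(-5 + \frac{G + 6}{G + 6}\right) + 24 = \left(-5 + \frac{6 + G}{6 + G}\right) + 24 = \left(-5 + 1\right) + 24 = -4 + 24 = 20$)
$t^{3}{\left(I{\left(1 \left(-3 + 1\right) \right)} \right)} = 20^{3} = 8000$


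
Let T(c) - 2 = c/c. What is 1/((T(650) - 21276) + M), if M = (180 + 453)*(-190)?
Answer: -1/141543 ≈ -7.0650e-6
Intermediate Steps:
M = -120270 (M = 633*(-190) = -120270)
T(c) = 3 (T(c) = 2 + c/c = 2 + 1 = 3)
1/((T(650) - 21276) + M) = 1/((3 - 21276) - 120270) = 1/(-21273 - 120270) = 1/(-141543) = -1/141543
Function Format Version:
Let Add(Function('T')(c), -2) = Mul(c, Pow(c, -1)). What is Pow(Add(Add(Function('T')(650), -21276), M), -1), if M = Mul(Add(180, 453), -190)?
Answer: Rational(-1, 141543) ≈ -7.0650e-6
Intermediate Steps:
M = -120270 (M = Mul(633, -190) = -120270)
Function('T')(c) = 3 (Function('T')(c) = Add(2, Mul(c, Pow(c, -1))) = Add(2, 1) = 3)
Pow(Add(Add(Function('T')(650), -21276), M), -1) = Pow(Add(Add(3, -21276), -120270), -1) = Pow(Add(-21273, -120270), -1) = Pow(-141543, -1) = Rational(-1, 141543)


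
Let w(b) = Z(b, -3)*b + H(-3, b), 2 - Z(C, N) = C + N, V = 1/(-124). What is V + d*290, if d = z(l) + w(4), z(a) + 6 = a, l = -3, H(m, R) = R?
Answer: -35961/124 ≈ -290.01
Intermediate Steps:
z(a) = -6 + a
V = -1/124 ≈ -0.0080645
Z(C, N) = 2 - C - N (Z(C, N) = 2 - (C + N) = 2 + (-C - N) = 2 - C - N)
w(b) = b + b*(5 - b) (w(b) = (2 - b - 1*(-3))*b + b = (2 - b + 3)*b + b = (5 - b)*b + b = b*(5 - b) + b = b + b*(5 - b))
d = -1 (d = (-6 - 3) + 4*(6 - 1*4) = -9 + 4*(6 - 4) = -9 + 4*2 = -9 + 8 = -1)
V + d*290 = -1/124 - 1*290 = -1/124 - 290 = -35961/124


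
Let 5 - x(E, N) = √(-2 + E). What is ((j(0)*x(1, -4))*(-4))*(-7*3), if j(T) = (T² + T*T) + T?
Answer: 0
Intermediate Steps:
x(E, N) = 5 - √(-2 + E)
j(T) = T + 2*T² (j(T) = (T² + T²) + T = 2*T² + T = T + 2*T²)
((j(0)*x(1, -4))*(-4))*(-7*3) = (((0*(1 + 2*0))*(5 - √(-2 + 1)))*(-4))*(-7*3) = (((0*(1 + 0))*(5 - √(-1)))*(-4))*(-21) = (((0*1)*(5 - I))*(-4))*(-21) = ((0*(5 - I))*(-4))*(-21) = (0*(-4))*(-21) = 0*(-21) = 0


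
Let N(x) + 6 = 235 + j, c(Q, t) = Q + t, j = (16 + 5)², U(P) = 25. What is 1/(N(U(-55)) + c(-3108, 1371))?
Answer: -1/1067 ≈ -0.00093721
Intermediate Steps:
j = 441 (j = 21² = 441)
N(x) = 670 (N(x) = -6 + (235 + 441) = -6 + 676 = 670)
1/(N(U(-55)) + c(-3108, 1371)) = 1/(670 + (-3108 + 1371)) = 1/(670 - 1737) = 1/(-1067) = -1/1067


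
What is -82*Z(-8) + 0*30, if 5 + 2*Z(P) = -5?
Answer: 410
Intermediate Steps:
Z(P) = -5 (Z(P) = -5/2 + (1/2)*(-5) = -5/2 - 5/2 = -5)
-82*Z(-8) + 0*30 = -82*(-5) + 0*30 = 410 + 0 = 410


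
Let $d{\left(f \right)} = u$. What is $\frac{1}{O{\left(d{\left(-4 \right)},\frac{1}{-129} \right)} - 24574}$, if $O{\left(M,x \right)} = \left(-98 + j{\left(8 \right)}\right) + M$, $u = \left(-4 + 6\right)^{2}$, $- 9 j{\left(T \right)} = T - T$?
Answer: $- \frac{1}{24668} \approx -4.0538 \cdot 10^{-5}$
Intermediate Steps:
$j{\left(T \right)} = 0$ ($j{\left(T \right)} = - \frac{T - T}{9} = \left(- \frac{1}{9}\right) 0 = 0$)
$u = 4$ ($u = 2^{2} = 4$)
$d{\left(f \right)} = 4$
$O{\left(M,x \right)} = -98 + M$ ($O{\left(M,x \right)} = \left(-98 + 0\right) + M = -98 + M$)
$\frac{1}{O{\left(d{\left(-4 \right)},\frac{1}{-129} \right)} - 24574} = \frac{1}{\left(-98 + 4\right) - 24574} = \frac{1}{-94 - 24574} = \frac{1}{-24668} = - \frac{1}{24668}$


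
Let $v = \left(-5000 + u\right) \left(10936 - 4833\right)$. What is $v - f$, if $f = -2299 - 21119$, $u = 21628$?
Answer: $101504102$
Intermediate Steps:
$v = 101480684$ ($v = \left(-5000 + 21628\right) \left(10936 - 4833\right) = 16628 \cdot 6103 = 101480684$)
$f = -23418$ ($f = -2299 - 21119 = -23418$)
$v - f = 101480684 - -23418 = 101480684 + 23418 = 101504102$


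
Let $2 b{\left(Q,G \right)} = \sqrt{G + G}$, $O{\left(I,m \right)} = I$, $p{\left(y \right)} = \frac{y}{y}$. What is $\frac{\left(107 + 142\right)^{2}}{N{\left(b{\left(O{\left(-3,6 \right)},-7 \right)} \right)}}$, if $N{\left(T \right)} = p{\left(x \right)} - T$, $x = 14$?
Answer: $13778 + 6889 i \sqrt{14} \approx 13778.0 + 25776.0 i$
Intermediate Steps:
$p{\left(y \right)} = 1$
$b{\left(Q,G \right)} = \frac{\sqrt{2} \sqrt{G}}{2}$ ($b{\left(Q,G \right)} = \frac{\sqrt{G + G}}{2} = \frac{\sqrt{2 G}}{2} = \frac{\sqrt{2} \sqrt{G}}{2}$)
$N{\left(T \right)} = 1 - T$
$\frac{\left(107 + 142\right)^{2}}{N{\left(b{\left(O{\left(-3,6 \right)},-7 \right)} \right)}} = \frac{\left(107 + 142\right)^{2}}{1 - \frac{\sqrt{2} \sqrt{-7}}{2}} = \frac{249^{2}}{1 - \frac{\sqrt{2} i \sqrt{7}}{2}} = \frac{62001}{1 - \frac{i \sqrt{14}}{2}}$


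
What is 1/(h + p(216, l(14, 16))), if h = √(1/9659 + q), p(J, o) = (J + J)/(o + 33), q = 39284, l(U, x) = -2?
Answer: -129353328/362843233661 + 961*√3665051112463/362843233661 ≈ 0.0047139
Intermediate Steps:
p(J, o) = 2*J/(33 + o) (p(J, o) = (2*J)/(33 + o) = 2*J/(33 + o))
h = √3665051112463/9659 (h = √(1/9659 + 39284) = √(379444157/9659) = √3665051112463/9659 ≈ 198.20)
1/(h + p(216, l(14, 16))) = 1/(√3665051112463/9659 + 2*216/(33 - 2)) = 1/(√3665051112463/9659 + 2*216/31) = 1/(√3665051112463/9659 + 2*216*(1/31)) = 1/(√3665051112463/9659 + 432/31) = 1/(432/31 + √3665051112463/9659)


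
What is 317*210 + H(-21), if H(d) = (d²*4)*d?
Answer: 29526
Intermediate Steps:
H(d) = 4*d³ (H(d) = (4*d²)*d = 4*d³)
317*210 + H(-21) = 317*210 + 4*(-21)³ = 66570 + 4*(-9261) = 66570 - 37044 = 29526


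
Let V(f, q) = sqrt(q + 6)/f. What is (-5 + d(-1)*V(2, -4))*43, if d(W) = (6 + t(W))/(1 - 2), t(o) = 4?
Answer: -215 - 215*sqrt(2) ≈ -519.06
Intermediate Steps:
V(f, q) = sqrt(6 + q)/f
d(W) = -10 (d(W) = (6 + 4)/(1 - 2) = 10/(-1) = 10*(-1) = -10)
(-5 + d(-1)*V(2, -4))*43 = (-5 - 10*sqrt(6 - 4)/2)*43 = (-5 - 5*sqrt(2))*43 = -215 - 215*sqrt(2)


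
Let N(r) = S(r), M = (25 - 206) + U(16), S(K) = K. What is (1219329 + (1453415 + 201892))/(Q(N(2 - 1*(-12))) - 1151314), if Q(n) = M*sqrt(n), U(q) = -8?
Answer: -1654804335852/662761713251 + 271653102*sqrt(14)/662761713251 ≈ -2.4953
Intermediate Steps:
M = -189 (M = (25 - 206) - 8 = -181 - 8 = -189)
N(r) = r
Q(n) = -189*sqrt(n)
(1219329 + (1453415 + 201892))/(Q(N(2 - 1*(-12))) - 1151314) = (1219329 + (1453415 + 201892))/(-189*sqrt(2 - 1*(-12)) - 1151314) = (1219329 + 1655307)/(-189*sqrt(2 + 12) - 1151314) = 2874636/(-189*sqrt(14) - 1151314) = 2874636/(-1151314 - 189*sqrt(14))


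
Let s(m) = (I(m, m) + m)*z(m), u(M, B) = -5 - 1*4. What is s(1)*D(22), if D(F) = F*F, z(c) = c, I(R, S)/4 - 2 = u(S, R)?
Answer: -13068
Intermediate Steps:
u(M, B) = -9 (u(M, B) = -5 - 4 = -9)
I(R, S) = -28 (I(R, S) = 8 + 4*(-9) = 8 - 36 = -28)
D(F) = F**2
s(m) = m*(-28 + m) (s(m) = (-28 + m)*m = m*(-28 + m))
s(1)*D(22) = (1*(-28 + 1))*22**2 = (1*(-27))*484 = -27*484 = -13068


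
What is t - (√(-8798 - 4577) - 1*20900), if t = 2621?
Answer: 23521 - 5*I*√535 ≈ 23521.0 - 115.65*I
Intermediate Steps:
t - (√(-8798 - 4577) - 1*20900) = 2621 - (√(-8798 - 4577) - 1*20900) = 2621 - (√(-13375) - 20900) = 2621 - (5*I*√535 - 20900) = 2621 - (-20900 + 5*I*√535) = 2621 + (20900 - 5*I*√535) = 23521 - 5*I*√535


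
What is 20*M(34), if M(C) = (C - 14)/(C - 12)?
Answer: 200/11 ≈ 18.182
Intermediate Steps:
M(C) = (-14 + C)/(-12 + C)
20*M(34) = 20*((-14 + 34)/(-12 + 34)) = 20*(20/22) = 20*((1/22)*20) = 20*(10/11) = 200/11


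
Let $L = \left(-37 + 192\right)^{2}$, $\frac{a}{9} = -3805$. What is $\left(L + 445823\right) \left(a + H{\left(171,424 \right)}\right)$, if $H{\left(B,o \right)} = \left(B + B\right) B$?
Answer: $11387705976$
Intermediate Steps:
$a = -34245$ ($a = 9 \left(-3805\right) = -34245$)
$L = 24025$ ($L = 155^{2} = 24025$)
$H{\left(B,o \right)} = 2 B^{2}$ ($H{\left(B,o \right)} = 2 B B = 2 B^{2}$)
$\left(L + 445823\right) \left(a + H{\left(171,424 \right)}\right) = \left(24025 + 445823\right) \left(-34245 + 2 \cdot 171^{2}\right) = 469848 \left(-34245 + 2 \cdot 29241\right) = 469848 \left(-34245 + 58482\right) = 469848 \cdot 24237 = 11387705976$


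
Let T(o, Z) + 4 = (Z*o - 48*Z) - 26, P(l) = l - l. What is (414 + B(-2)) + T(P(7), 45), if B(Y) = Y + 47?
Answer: -1731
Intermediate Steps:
P(l) = 0
T(o, Z) = -30 - 48*Z + Z*o (T(o, Z) = -4 + ((Z*o - 48*Z) - 26) = -4 + ((-48*Z + Z*o) - 26) = -4 + (-26 - 48*Z + Z*o) = -30 - 48*Z + Z*o)
B(Y) = 47 + Y
(414 + B(-2)) + T(P(7), 45) = (414 + (47 - 2)) + (-30 - 48*45 + 45*0) = (414 + 45) + (-30 - 2160 + 0) = 459 - 2190 = -1731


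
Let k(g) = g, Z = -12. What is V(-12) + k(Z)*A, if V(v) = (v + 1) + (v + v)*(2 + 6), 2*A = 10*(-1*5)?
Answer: 97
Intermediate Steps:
A = -25 (A = (10*(-1*5))/2 = (10*(-5))/2 = (1/2)*(-50) = -25)
V(v) = 1 + 17*v (V(v) = (1 + v) + (2*v)*8 = (1 + v) + 16*v = 1 + 17*v)
V(-12) + k(Z)*A = (1 + 17*(-12)) - 12*(-25) = (1 - 204) + 300 = -203 + 300 = 97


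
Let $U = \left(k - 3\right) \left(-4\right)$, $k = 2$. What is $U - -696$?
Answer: $700$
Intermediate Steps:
$U = 4$ ($U = \left(2 - 3\right) \left(-4\right) = \left(-1\right) \left(-4\right) = 4$)
$U - -696 = 4 - -696 = 4 + 696 = 700$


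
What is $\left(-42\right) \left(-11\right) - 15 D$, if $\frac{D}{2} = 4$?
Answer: $342$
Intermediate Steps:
$D = 8$ ($D = 2 \cdot 4 = 8$)
$\left(-42\right) \left(-11\right) - 15 D = \left(-42\right) \left(-11\right) - 120 = 462 - 120 = 342$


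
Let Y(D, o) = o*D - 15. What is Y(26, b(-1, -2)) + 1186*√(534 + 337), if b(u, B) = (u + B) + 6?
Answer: 63 + 1186*√871 ≈ 35065.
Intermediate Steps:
b(u, B) = 6 + B + u (b(u, B) = (B + u) + 6 = 6 + B + u)
Y(D, o) = -15 + D*o (Y(D, o) = D*o - 15 = -15 + D*o)
Y(26, b(-1, -2)) + 1186*√(534 + 337) = (-15 + 26*(6 - 2 - 1)) + 1186*√(534 + 337) = (-15 + 26*3) + 1186*√871 = (-15 + 78) + 1186*√871 = 63 + 1186*√871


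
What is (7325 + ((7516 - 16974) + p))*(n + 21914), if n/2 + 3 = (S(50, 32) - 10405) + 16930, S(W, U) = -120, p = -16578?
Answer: -649608498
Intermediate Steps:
n = 12804 (n = -6 + 2*((-120 - 10405) + 16930) = -6 + 2*(-10525 + 16930) = -6 + 2*6405 = -6 + 12810 = 12804)
(7325 + ((7516 - 16974) + p))*(n + 21914) = (7325 + ((7516 - 16974) - 16578))*(12804 + 21914) = (7325 + (-9458 - 16578))*34718 = (7325 - 26036)*34718 = -18711*34718 = -649608498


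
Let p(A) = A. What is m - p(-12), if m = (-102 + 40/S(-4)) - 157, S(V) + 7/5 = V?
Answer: -6869/27 ≈ -254.41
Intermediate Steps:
S(V) = -7/5 + V
m = -7193/27 (m = (-102 + 40/(-7/5 - 4)) - 157 = (-102 + 40/(-27/5)) - 157 = (-102 + 40*(-5/27)) - 157 = (-102 - 200/27) - 157 = -2954/27 - 157 = -7193/27 ≈ -266.41)
m - p(-12) = -7193/27 - 1*(-12) = -7193/27 + 12 = -6869/27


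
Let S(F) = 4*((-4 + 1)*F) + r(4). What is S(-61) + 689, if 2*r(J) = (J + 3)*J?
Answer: 1435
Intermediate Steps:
r(J) = J*(3 + J)/2 (r(J) = ((J + 3)*J)/2 = ((3 + J)*J)/2 = (J*(3 + J))/2 = J*(3 + J)/2)
S(F) = 14 - 12*F (S(F) = 4*((-4 + 1)*F) + (1/2)*4*(3 + 4) = 4*(-3*F) + (1/2)*4*7 = -12*F + 14 = 14 - 12*F)
S(-61) + 689 = (14 - 12*(-61)) + 689 = (14 + 732) + 689 = 746 + 689 = 1435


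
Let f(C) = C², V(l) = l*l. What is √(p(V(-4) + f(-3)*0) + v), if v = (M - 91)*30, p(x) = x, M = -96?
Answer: I*√5594 ≈ 74.793*I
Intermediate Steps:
V(l) = l²
v = -5610 (v = (-96 - 91)*30 = -187*30 = -5610)
√(p(V(-4) + f(-3)*0) + v) = √(((-4)² + (-3)²*0) - 5610) = √((16 + 9*0) - 5610) = √((16 + 0) - 5610) = √(16 - 5610) = √(-5594) = I*√5594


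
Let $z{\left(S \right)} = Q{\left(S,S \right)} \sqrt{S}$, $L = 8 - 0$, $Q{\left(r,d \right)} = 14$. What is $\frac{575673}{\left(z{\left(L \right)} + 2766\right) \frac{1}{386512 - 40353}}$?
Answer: $\frac{275596481379681}{3824594} - \frac{1394920730049 \sqrt{2}}{1912297} \approx 7.1027 \cdot 10^{7}$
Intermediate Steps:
$L = 8$ ($L = 8 + 0 = 8$)
$z{\left(S \right)} = 14 \sqrt{S}$
$\frac{575673}{\left(z{\left(L \right)} + 2766\right) \frac{1}{386512 - 40353}} = \frac{575673}{\left(14 \sqrt{8} + 2766\right) \frac{1}{386512 - 40353}} = \frac{575673}{\left(14 \cdot 2 \sqrt{2} + 2766\right) \frac{1}{386512 + \left(-104543 + 64190\right)}} = \frac{575673}{\left(28 \sqrt{2} + 2766\right) \frac{1}{386512 - 40353}} = \frac{575673}{\left(2766 + 28 \sqrt{2}\right) \frac{1}{346159}} = \frac{575673}{\frac{2766}{346159} + \frac{28 \sqrt{2}}{346159}}$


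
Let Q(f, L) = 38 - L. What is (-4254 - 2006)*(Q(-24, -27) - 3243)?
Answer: 19894280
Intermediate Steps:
(-4254 - 2006)*(Q(-24, -27) - 3243) = (-4254 - 2006)*((38 - 1*(-27)) - 3243) = -6260*((38 + 27) - 3243) = -6260*(65 - 3243) = -6260*(-3178) = 19894280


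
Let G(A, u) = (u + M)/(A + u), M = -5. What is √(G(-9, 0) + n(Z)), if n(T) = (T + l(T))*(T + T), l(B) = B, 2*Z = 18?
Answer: √2921/3 ≈ 18.015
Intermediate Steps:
Z = 9 (Z = (½)*18 = 9)
n(T) = 4*T² (n(T) = (T + T)*(T + T) = (2*T)*(2*T) = 4*T²)
G(A, u) = (-5 + u)/(A + u) (G(A, u) = (u - 5)/(A + u) = (-5 + u)/(A + u))
√(G(-9, 0) + n(Z)) = √((-5 + 0)/(-9 + 0) + 4*9²) = √(-5/(-9) + 4*81) = √(-⅑*(-5) + 324) = √(5/9 + 324) = √(2921/9) = √2921/3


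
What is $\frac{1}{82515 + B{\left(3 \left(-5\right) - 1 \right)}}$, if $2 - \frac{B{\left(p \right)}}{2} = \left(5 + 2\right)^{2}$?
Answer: $\frac{1}{82421} \approx 1.2133 \cdot 10^{-5}$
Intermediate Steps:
$B{\left(p \right)} = -94$ ($B{\left(p \right)} = 4 - 2 \left(5 + 2\right)^{2} = 4 - 2 \cdot 7^{2} = 4 - 98 = -94$)
$\frac{1}{82515 + B{\left(3 \left(-5\right) - 1 \right)}} = \frac{1}{82515 - 94} = \frac{1}{82421}$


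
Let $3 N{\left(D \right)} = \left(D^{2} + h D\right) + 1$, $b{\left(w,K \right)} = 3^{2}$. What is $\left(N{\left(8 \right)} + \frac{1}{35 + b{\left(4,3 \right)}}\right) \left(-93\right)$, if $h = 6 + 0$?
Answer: $- \frac{154225}{44} \approx -3505.1$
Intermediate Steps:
$h = 6$
$b{\left(w,K \right)} = 9$
$N{\left(D \right)} = \frac{1}{3} + 2 D + \frac{D^{2}}{3}$ ($N{\left(D \right)} = \frac{\left(D^{2} + 6 D\right) + 1}{3} = \frac{1 + D^{2} + 6 D}{3} = \frac{1}{3} + 2 D + \frac{D^{2}}{3}$)
$\left(N{\left(8 \right)} + \frac{1}{35 + b{\left(4,3 \right)}}\right) \left(-93\right) = \left(\left(\frac{1}{3} + 2 \cdot 8 + \frac{8^{2}}{3}\right) + \frac{1}{35 + 9}\right) \left(-93\right) = \left(\left(\frac{1}{3} + 16 + \frac{1}{3} \cdot 64\right) + \frac{1}{44}\right) \left(-93\right) = \left(\left(\frac{1}{3} + 16 + \frac{64}{3}\right) + \frac{1}{44}\right) \left(-93\right) = \left(\frac{113}{3} + \frac{1}{44}\right) \left(-93\right) = \frac{4975}{132} \left(-93\right) = - \frac{154225}{44}$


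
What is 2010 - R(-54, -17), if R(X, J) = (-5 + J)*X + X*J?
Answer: -96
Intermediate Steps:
R(X, J) = J*X + X*(-5 + J) (R(X, J) = X*(-5 + J) + J*X = J*X + X*(-5 + J))
2010 - R(-54, -17) = 2010 - (-54)*(-5 + 2*(-17)) = 2010 - (-54)*(-5 - 34) = 2010 - (-54)*(-39) = 2010 - 1*2106 = 2010 - 2106 = -96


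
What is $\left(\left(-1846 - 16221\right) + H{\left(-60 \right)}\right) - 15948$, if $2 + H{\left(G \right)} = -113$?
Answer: $-34130$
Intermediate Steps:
$H{\left(G \right)} = -115$ ($H{\left(G \right)} = -2 - 113 = -115$)
$\left(\left(-1846 - 16221\right) + H{\left(-60 \right)}\right) - 15948 = \left(\left(-1846 - 16221\right) - 115\right) - 15948 = \left(-18067 - 115\right) - 15948 = -18182 - 15948 = -34130$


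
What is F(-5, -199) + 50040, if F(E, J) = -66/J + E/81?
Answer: 806599111/16119 ≈ 50040.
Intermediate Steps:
F(E, J) = -66/J + E/81 (F(E, J) = -66/J + E*(1/81) = -66/J + E/81)
F(-5, -199) + 50040 = (-66/(-199) + (1/81)*(-5)) + 50040 = (-66*(-1/199) - 5/81) + 50040 = (66/199 - 5/81) + 50040 = 4351/16119 + 50040 = 806599111/16119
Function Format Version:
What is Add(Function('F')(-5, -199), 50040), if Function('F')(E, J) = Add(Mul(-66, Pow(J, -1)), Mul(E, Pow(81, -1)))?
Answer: Rational(806599111, 16119) ≈ 50040.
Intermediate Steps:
Function('F')(E, J) = Add(Mul(-66, Pow(J, -1)), Mul(Rational(1, 81), E)) (Function('F')(E, J) = Add(Mul(-66, Pow(J, -1)), Mul(E, Rational(1, 81))) = Add(Mul(-66, Pow(J, -1)), Mul(Rational(1, 81), E)))
Add(Function('F')(-5, -199), 50040) = Add(Add(Mul(-66, Pow(-199, -1)), Mul(Rational(1, 81), -5)), 50040) = Add(Add(Mul(-66, Rational(-1, 199)), Rational(-5, 81)), 50040) = Add(Add(Rational(66, 199), Rational(-5, 81)), 50040) = Add(Rational(4351, 16119), 50040) = Rational(806599111, 16119)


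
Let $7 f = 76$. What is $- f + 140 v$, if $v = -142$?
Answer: $- \frac{139236}{7} \approx -19891.0$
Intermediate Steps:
$f = \frac{76}{7}$ ($f = \frac{1}{7} \cdot 76 = \frac{76}{7} \approx 10.857$)
$- f + 140 v = \left(-1\right) \frac{76}{7} + 140 \left(-142\right) = - \frac{76}{7} - 19880 = - \frac{139236}{7}$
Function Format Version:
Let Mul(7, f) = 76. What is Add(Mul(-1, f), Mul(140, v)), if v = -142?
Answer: Rational(-139236, 7) ≈ -19891.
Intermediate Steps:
f = Rational(76, 7) (f = Mul(Rational(1, 7), 76) = Rational(76, 7) ≈ 10.857)
Add(Mul(-1, f), Mul(140, v)) = Add(Mul(-1, Rational(76, 7)), Mul(140, -142)) = Add(Rational(-76, 7), -19880) = Rational(-139236, 7)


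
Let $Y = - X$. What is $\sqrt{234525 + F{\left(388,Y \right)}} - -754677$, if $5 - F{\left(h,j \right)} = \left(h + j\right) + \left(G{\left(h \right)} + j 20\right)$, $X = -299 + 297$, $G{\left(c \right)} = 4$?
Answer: $754677 + 4 \sqrt{14631} \approx 7.5516 \cdot 10^{5}$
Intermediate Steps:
$X = -2$
$Y = 2$ ($Y = \left(-1\right) \left(-2\right) = 2$)
$F{\left(h,j \right)} = 1 - h - 21 j$ ($F{\left(h,j \right)} = 5 - \left(\left(h + j\right) + \left(4 + j 20\right)\right) = 5 - \left(\left(h + j\right) + \left(4 + 20 j\right)\right) = 5 - \left(4 + h + 21 j\right) = 1 - h - 21 j$)
$\sqrt{234525 + F{\left(388,Y \right)}} - -754677 = \sqrt{234525 - 429} - -754677 = \sqrt{234525 - 429} + 754677 = \sqrt{234096} + 754677 = 4 \sqrt{14631} + 754677 = 754677 + 4 \sqrt{14631}$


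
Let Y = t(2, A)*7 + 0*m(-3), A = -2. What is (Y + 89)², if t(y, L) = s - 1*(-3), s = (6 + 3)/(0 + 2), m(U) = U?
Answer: 80089/4 ≈ 20022.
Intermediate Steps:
s = 9/2 ≈ 4.5000
t(y, L) = 15/2 (t(y, L) = 9/2 - 1*(-3) = 9/2 + 3 = 15/2)
Y = 105/2 (Y = (15/2)*7 + 0*(-3) = 105/2 + 0 = 105/2 ≈ 52.500)
(Y + 89)² = (105/2 + 89)² = (283/2)² = 80089/4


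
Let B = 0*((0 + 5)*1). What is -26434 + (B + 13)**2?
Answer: -26265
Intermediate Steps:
B = 0 (B = 0*(5*1) = 0*5 = 0)
-26434 + (B + 13)**2 = -26434 + (0 + 13)**2 = -26434 + 13**2 = -26434 + 169 = -26265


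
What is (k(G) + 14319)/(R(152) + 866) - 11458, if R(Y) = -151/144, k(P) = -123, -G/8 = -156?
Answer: -8432450/737 ≈ -11442.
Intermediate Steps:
G = 1248 (G = -8*(-156) = 1248)
R(Y) = -151/144 (R(Y) = -151*1/144 = -151/144)
(k(G) + 14319)/(R(152) + 866) - 11458 = (-123 + 14319)/(-151/144 + 866) - 11458 = 14196/(124553/144) - 11458 = 14196*(144/124553) - 11458 = 12096/737 - 11458 = -8432450/737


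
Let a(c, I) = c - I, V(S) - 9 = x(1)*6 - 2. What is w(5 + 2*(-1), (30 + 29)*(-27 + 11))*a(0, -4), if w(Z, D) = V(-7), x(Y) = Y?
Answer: 52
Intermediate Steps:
V(S) = 13 (V(S) = 9 + (1*6 - 2) = 9 + (6 - 2) = 9 + 4 = 13)
w(Z, D) = 13
w(5 + 2*(-1), (30 + 29)*(-27 + 11))*a(0, -4) = 13*(0 - 1*(-4)) = 13*(0 + 4) = 13*4 = 52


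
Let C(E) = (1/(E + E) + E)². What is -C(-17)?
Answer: -335241/1156 ≈ -290.00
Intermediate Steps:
C(E) = (E + 1/(2*E))² (C(E) = (1/(2*E) + E)² = (E + 1/(2*E))²)
-C(-17) = -(1 + 2*(-17)²)²/(4*(-17)²) = -(1 + 2*289)²/(4*289) = -(1 + 578)²/(4*289) = -579²/(4*289) = -335241/(4*289) = -1*335241/1156 = -335241/1156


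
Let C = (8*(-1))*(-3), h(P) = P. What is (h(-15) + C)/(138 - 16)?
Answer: 9/122 ≈ 0.073771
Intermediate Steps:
C = 24 (C = -8*(-3) = 24)
(h(-15) + C)/(138 - 16) = (-15 + 24)/(138 - 16) = 9/122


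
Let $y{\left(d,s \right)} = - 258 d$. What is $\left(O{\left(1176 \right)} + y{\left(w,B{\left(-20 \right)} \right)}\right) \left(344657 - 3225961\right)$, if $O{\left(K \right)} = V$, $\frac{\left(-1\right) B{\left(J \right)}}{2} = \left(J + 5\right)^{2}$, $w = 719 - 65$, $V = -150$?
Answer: $486600382128$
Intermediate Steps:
$w = 654$
$B{\left(J \right)} = - 2 \left(5 + J\right)^{2}$ ($B{\left(J \right)} = - 2 \left(J + 5\right)^{2} = - 2 \left(5 + J\right)^{2}$)
$O{\left(K \right)} = -150$
$\left(O{\left(1176 \right)} + y{\left(w,B{\left(-20 \right)} \right)}\right) \left(344657 - 3225961\right) = \left(-150 - 168732\right) \left(344657 - 3225961\right) = \left(-150 - 168732\right) \left(-2881304\right) = \left(-168882\right) \left(-2881304\right) = 486600382128$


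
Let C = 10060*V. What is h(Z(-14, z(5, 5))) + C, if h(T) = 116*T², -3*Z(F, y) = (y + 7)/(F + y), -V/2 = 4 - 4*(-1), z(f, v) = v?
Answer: -13035904/81 ≈ -1.6094e+5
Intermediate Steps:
V = -16 (V = -2*(4 - 4*(-1)) = -2*(4 + 4) = -2*8 = -16)
Z(F, y) = -(7 + y)/(3*(F + y)) (Z(F, y) = -(y + 7)/(3*(F + y)) = -(7 + y)/(3*(F + y)))
C = -160960 (C = 10060*(-16) = -160960)
h(Z(-14, z(5, 5))) + C = 116*((-7 - 1*5)/(3*(-14 + 5)))² - 160960 = 116*((⅓)*(-7 - 5)/(-9))² - 160960 = 116*((⅓)*(-⅑)*(-12))² - 160960 = 116*(4/9)² - 160960 = 116*(16/81) - 160960 = 1856/81 - 160960 = -13035904/81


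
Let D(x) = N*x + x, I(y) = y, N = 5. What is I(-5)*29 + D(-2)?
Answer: -157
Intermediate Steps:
D(x) = 6*x (D(x) = 5*x + x = 6*x)
I(-5)*29 + D(-2) = -5*29 + 6*(-2) = -145 - 12 = -157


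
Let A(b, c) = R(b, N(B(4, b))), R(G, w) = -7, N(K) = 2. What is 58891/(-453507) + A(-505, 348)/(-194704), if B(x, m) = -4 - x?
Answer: -11463138715/88299626928 ≈ -0.12982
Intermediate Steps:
A(b, c) = -7
58891/(-453507) + A(-505, 348)/(-194704) = 58891/(-453507) - 7/(-194704) = 58891*(-1/453507) - 7*(-1/194704) = -58891/453507 + 7/194704 = -11463138715/88299626928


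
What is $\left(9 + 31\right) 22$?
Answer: $880$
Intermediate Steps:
$\left(9 + 31\right) 22 = 40 \cdot 22 = 880$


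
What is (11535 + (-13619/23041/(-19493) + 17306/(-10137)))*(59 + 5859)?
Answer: 310754719094318394280/4552914065181 ≈ 6.8254e+7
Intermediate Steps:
(11535 + (-13619/23041/(-19493) + 17306/(-10137)))*(59 + 5859) = (11535 + (-13619*1/23041*(-1/19493) + 17306*(-1/10137)))*5918 = (11535 + (-13619/23041*(-1/19493) - 17306/10137))*5918 = (11535 + (13619/449138213 - 17306/10137))*5918 = (11535 - 7772647858375/4552914065181)*5918 = (52510091094004460/4552914065181)*5918 = 310754719094318394280/4552914065181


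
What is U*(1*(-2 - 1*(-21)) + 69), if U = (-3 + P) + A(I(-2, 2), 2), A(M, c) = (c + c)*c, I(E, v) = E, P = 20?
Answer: 2200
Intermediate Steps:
A(M, c) = 2*c² (A(M, c) = (2*c)*c = 2*c²)
U = 25 (U = (-3 + 20) + 2*2² = 17 + 2*4 = 17 + 8 = 25)
U*(1*(-2 - 1*(-21)) + 69) = 25*(1*(-2 - 1*(-21)) + 69) = 25*(1*(-2 + 21) + 69) = 25*(1*19 + 69) = 25*(19 + 69) = 25*88 = 2200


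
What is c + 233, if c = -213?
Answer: 20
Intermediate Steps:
c + 233 = -213 + 233 = 20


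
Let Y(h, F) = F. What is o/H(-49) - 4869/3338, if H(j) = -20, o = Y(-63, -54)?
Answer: 10359/8345 ≈ 1.2413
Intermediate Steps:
o = -54
o/H(-49) - 4869/3338 = -54/(-20) - 4869/3338 = -54*(-1/20) - 4869*1/3338 = 27/10 - 4869/3338 = 10359/8345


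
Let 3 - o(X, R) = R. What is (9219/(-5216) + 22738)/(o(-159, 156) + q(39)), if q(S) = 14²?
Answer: 118592189/224288 ≈ 528.75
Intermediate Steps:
o(X, R) = 3 - R
q(S) = 196
(9219/(-5216) + 22738)/(o(-159, 156) + q(39)) = (9219/(-5216) + 22738)/((3 - 1*156) + 196) = (9219*(-1/5216) + 22738)/((3 - 156) + 196) = (-9219/5216 + 22738)/(-153 + 196) = (118592189/5216)/43 = (118592189/5216)*(1/43) = 118592189/224288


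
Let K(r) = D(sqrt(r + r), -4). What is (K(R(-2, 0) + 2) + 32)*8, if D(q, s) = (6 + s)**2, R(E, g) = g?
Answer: 288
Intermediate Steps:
K(r) = 4 (K(r) = (6 - 4)**2 = 2**2 = 4)
(K(R(-2, 0) + 2) + 32)*8 = (4 + 32)*8 = 36*8 = 288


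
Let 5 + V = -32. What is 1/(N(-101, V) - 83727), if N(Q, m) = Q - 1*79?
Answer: -1/83907 ≈ -1.1918e-5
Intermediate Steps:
V = -37 (V = -5 - 32 = -37)
N(Q, m) = -79 + Q (N(Q, m) = Q - 79 = -79 + Q)
1/(N(-101, V) - 83727) = 1/((-79 - 101) - 83727) = 1/(-180 - 83727) = 1/(-83907) = -1/83907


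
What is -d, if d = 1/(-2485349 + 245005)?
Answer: 1/2240344 ≈ 4.4636e-7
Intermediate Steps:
d = -1/2240344 (d = 1/(-2240344) = -1/2240344 ≈ -4.4636e-7)
-d = -1*(-1/2240344) = 1/2240344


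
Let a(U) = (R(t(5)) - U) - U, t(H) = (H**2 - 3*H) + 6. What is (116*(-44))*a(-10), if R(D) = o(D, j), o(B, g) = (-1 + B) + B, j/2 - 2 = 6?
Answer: -260304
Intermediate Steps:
j = 16 (j = 4 + 2*6 = 4 + 12 = 16)
t(H) = 6 + H**2 - 3*H
o(B, g) = -1 + 2*B
R(D) = -1 + 2*D
a(U) = 31 - 2*U (a(U) = ((-1 + 2*(6 + 5**2 - 3*5)) - U) - U = ((-1 + 2*(6 + 25 - 15)) - U) - U = ((-1 + 2*16) - U) - U = ((-1 + 32) - U) - U = (31 - U) - U = 31 - 2*U)
(116*(-44))*a(-10) = (116*(-44))*(31 - 2*(-10)) = -5104*(31 + 20) = -5104*51 = -260304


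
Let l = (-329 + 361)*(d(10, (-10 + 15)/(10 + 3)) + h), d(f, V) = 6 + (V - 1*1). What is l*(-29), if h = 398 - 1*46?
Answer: -4311488/13 ≈ -3.3165e+5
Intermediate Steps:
d(f, V) = 5 + V (d(f, V) = 6 + (V - 1) = 6 + (-1 + V) = 5 + V)
h = 352 (h = 398 - 46 = 352)
l = 148672/13 (l = (-329 + 361)*((5 + (-10 + 15)/(10 + 3)) + 352) = 32*((5 + 5/13) + 352) = 32*(70/13 + 352) = 32*(4646/13) = 148672/13 ≈ 11436.)
l*(-29) = (148672/13)*(-29) = -4311488/13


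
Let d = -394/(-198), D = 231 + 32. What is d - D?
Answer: -25840/99 ≈ -261.01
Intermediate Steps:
D = 263
d = 197/99 (d = -394*(-1/198) = 197/99 ≈ 1.9899)
d - D = 197/99 - 1*263 = 197/99 - 263 = -25840/99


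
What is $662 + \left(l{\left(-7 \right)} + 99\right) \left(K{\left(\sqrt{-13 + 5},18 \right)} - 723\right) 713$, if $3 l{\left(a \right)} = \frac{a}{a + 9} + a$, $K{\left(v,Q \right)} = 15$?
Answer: $-48208120$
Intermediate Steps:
$l{\left(a \right)} = \frac{a}{3} + \frac{a}{3 \left(9 + a\right)}$ ($l{\left(a \right)} = \frac{\frac{a}{a + 9} + a}{3} = \frac{\frac{a}{9 + a} + a}{3} = \frac{a + \frac{a}{9 + a}}{3} = \frac{a}{3} + \frac{a}{3 \left(9 + a\right)}$)
$662 + \left(l{\left(-7 \right)} + 99\right) \left(K{\left(\sqrt{-13 + 5},18 \right)} - 723\right) 713 = 662 + \left(\frac{1}{3} \left(-7\right) \frac{1}{9 - 7} \left(10 - 7\right) + 99\right) \left(15 - 723\right) 713 = 662 + \left(\frac{1}{3} \left(-7\right) \frac{1}{2} \cdot 3 + 99\right) \left(-708\right) 713 = 662 + \left(- \frac{7}{2} + 99\right) \left(-708\right) 713 = 662 + \frac{191}{2} \left(-708\right) 713 = 662 - 48208782 = -48208120$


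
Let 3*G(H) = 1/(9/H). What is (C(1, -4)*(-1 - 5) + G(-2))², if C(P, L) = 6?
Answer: 948676/729 ≈ 1301.3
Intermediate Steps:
G(H) = H/27 (G(H) = 1/(3*((9/H))) = (H/9)/3 = H/27)
(C(1, -4)*(-1 - 5) + G(-2))² = (6*(-1 - 5) + (1/27)*(-2))² = (6*(-6) - 2/27)² = (-36 - 2/27)² = (-974/27)² = 948676/729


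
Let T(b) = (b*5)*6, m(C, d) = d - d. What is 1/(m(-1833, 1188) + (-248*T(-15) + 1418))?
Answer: 1/113018 ≈ 8.8481e-6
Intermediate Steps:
m(C, d) = 0
T(b) = 30*b (T(b) = (5*b)*6 = 30*b)
1/(m(-1833, 1188) + (-248*T(-15) + 1418)) = 1/(0 + (-7440*(-15) + 1418)) = 1/(0 + (-248*(-450) + 1418)) = 1/(0 + (111600 + 1418)) = 1/(0 + 113018) = 1/113018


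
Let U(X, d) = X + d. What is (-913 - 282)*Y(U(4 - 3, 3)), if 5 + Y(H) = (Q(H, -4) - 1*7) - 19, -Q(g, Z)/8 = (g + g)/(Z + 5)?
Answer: 113525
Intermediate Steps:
Q(g, Z) = -16*g/(5 + Z) (Q(g, Z) = -8*(g + g)/(Z + 5) = -8*2*g/(5 + Z) = -16*g/(5 + Z))
Y(H) = -31 - 16*H (Y(H) = -5 + ((-16*H/(5 - 4) - 1*7) - 19) = -5 + ((-16*H/1 - 7) - 19) = -5 + ((-16*H*1 - 7) - 19) = -5 + ((-16*H - 7) - 19) = -5 + ((-7 - 16*H) - 19) = -5 + (-26 - 16*H) = -31 - 16*H)
(-913 - 282)*Y(U(4 - 3, 3)) = (-913 - 282)*(-31 - 16*((4 - 3) + 3)) = -1195*(-31 - 16*(1 + 3)) = -1195*(-31 - 16*4) = -1195*(-31 - 64) = -1195*(-95) = 113525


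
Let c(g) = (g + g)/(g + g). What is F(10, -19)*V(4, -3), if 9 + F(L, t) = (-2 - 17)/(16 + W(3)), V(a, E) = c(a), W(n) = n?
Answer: -10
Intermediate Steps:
c(g) = 1 (c(g) = (2*g)/((2*g)) = (2*g)*(1/(2*g)) = 1)
V(a, E) = 1
F(L, t) = -10 (F(L, t) = -9 + (-2 - 17)/(16 + 3) = -9 - 19/19 = -9 - 19*1/19 = -9 - 1 = -10)
F(10, -19)*V(4, -3) = -10*1 = -10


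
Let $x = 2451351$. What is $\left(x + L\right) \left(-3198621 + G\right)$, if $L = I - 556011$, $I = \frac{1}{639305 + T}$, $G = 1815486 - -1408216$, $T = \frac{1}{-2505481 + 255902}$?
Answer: $\frac{68366181972353892159659}{1438167102594} \approx 4.7537 \cdot 10^{10}$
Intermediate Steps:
$T = - \frac{1}{2249579}$ ($T = \frac{1}{-2249579} = - \frac{1}{2249579} \approx -4.4453 \cdot 10^{-7}$)
$G = 3223702$ ($G = 1815486 + 1408216 = 3223702$)
$I = \frac{2249579}{1438167102594}$ ($I = \frac{1}{639305 - \frac{1}{2249579}} = \frac{1}{\frac{1438167102594}{2249579}} = \frac{2249579}{1438167102594} \approx 1.5642 \cdot 10^{-6}$)
$L = - \frac{799636728878142955}{1438167102594}$ ($L = \frac{2249579}{1438167102594} - 556011 = - \frac{799636728878142955}{1438167102594} \approx -5.5601 \cdot 10^{5}$)
$\left(x + L\right) \left(-3198621 + G\right) = \left(2451351 - \frac{799636728878142955}{1438167102594}\right) \left(-3198621 + 3223702\right) = \frac{2725815636232761539}{1438167102594} \cdot 25081 = \frac{68366181972353892159659}{1438167102594}$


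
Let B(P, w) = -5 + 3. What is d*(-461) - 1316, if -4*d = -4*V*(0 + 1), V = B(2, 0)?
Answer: -394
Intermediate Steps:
B(P, w) = -2
V = -2
d = -2 (d = -(-1)*(-2*(0 + 1)) = -(-1)*(-2*1) = -(-1)*(-2) = -¼*8 = -2)
d*(-461) - 1316 = -2*(-461) - 1316 = 922 - 1316 = -394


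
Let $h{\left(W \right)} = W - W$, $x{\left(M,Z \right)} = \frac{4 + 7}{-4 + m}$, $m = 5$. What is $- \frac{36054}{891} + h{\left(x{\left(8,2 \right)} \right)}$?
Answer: $- \frac{4006}{99} \approx -40.465$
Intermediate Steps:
$x{\left(M,Z \right)} = 11$ ($x{\left(M,Z \right)} = \frac{4 + 7}{-4 + 5} = \frac{11}{1} = 11 \cdot 1 = 11$)
$h{\left(W \right)} = 0$
$- \frac{36054}{891} + h{\left(x{\left(8,2 \right)} \right)} = - \frac{36054}{891} + 0 = \left(-36054\right) \frac{1}{891} + 0 = - \frac{4006}{99} + 0 = - \frac{4006}{99}$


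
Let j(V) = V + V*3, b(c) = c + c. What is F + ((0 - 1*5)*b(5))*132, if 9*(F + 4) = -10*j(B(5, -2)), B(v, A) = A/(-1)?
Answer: -59516/9 ≈ -6612.9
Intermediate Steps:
B(v, A) = -A (B(v, A) = A*(-1) = -A)
b(c) = 2*c
j(V) = 4*V (j(V) = V + 3*V = 4*V)
F = -116/9 (F = -4 + (-40*(-1*(-2)))/9 = -4 + (-40*2)/9 = -4 + (-10*8)/9 = -4 + (⅑)*(-80) = -4 - 80/9 = -116/9 ≈ -12.889)
F + ((0 - 1*5)*b(5))*132 = -116/9 + ((0 - 1*5)*(2*5))*132 = -116/9 + ((0 - 5)*10)*132 = -116/9 - 5*10*132 = -116/9 - 50*132 = -116/9 - 6600 = -59516/9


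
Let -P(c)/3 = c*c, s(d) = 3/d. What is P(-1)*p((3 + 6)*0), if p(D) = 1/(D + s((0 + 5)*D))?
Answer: 0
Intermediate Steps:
p(D) = 1/(D + 3/(5*D)) (p(D) = 1/(D + 3/(((0 + 5)*D))) = 1/(D + 3/((5*D))) = 1/(D + 3*(1/(5*D))) = 1/(D + 3/(5*D)))
P(c) = -3*c² (P(c) = -3*c*c = -3*c²)
P(-1)*p((3 + 6)*0) = (-3*(-1)²)*(5*((3 + 6)*0)/(3 + 5*((3 + 6)*0)²)) = (-3*1)*(5*(9*0)/(3 + 5*(9*0)²)) = -15*0/(3 + 5*0²) = -15*0/(3 + 5*0) = -15*0/(3 + 0) = -15*0/3 = -3*0 = 0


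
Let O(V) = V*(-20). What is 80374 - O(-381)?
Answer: 72754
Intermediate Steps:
O(V) = -20*V
80374 - O(-381) = 80374 - (-20)*(-381) = 80374 - 1*7620 = 80374 - 7620 = 72754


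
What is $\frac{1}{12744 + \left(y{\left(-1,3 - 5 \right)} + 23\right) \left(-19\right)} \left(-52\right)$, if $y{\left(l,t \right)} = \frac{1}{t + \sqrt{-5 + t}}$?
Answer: $- \frac{251485}{59536444} + \frac{247 i \sqrt{7}}{416755108} \approx -0.0042241 + 1.5681 \cdot 10^{-6} i$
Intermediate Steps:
$\frac{1}{12744 + \left(y{\left(-1,3 - 5 \right)} + 23\right) \left(-19\right)} \left(-52\right) = \frac{1}{12744 + \left(\frac{1}{\left(3 - 5\right) + \sqrt{-5 + \left(3 - 5\right)}} + 23\right) \left(-19\right)} \left(-52\right) = \frac{1}{12744 + \left(\frac{1}{-2 + \sqrt{-5 - 2}} + 23\right) \left(-19\right)} \left(-52\right) = \frac{1}{12744 + \left(\frac{1}{-2 + \sqrt{-7}} + 23\right) \left(-19\right)} \left(-52\right) = \frac{1}{12744 + \left(\frac{1}{-2 + i \sqrt{7}} + 23\right) \left(-19\right)} \left(-52\right) = \frac{1}{12744 + \left(23 + \frac{1}{-2 + i \sqrt{7}}\right) \left(-19\right)} \left(-52\right) = \frac{1}{12744 - \left(437 + \frac{19}{-2 + i \sqrt{7}}\right)} \left(-52\right) = \frac{1}{12307 - \frac{19}{-2 + i \sqrt{7}}} \left(-52\right) = - \frac{52}{12307 - \frac{19}{-2 + i \sqrt{7}}}$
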